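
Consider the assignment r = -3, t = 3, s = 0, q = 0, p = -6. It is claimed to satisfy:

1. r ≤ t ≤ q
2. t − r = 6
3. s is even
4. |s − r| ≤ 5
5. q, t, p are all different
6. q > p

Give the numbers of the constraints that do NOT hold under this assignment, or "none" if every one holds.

1. values -3, 3, 0; t = 3 is not ≤ q = 0 — does not hold.
2. t − r = 3 − (-3) = 6 — holds.
3. s = 0 is even — holds.
4. |0 − (-3)| = 3; 3 ≤ 5 — holds.
5. values 0, 3, -6 are pairwise distinct — holds.
6. q = 0, p = -6; 0 > -6 — holds.

Constraint 1 does not hold.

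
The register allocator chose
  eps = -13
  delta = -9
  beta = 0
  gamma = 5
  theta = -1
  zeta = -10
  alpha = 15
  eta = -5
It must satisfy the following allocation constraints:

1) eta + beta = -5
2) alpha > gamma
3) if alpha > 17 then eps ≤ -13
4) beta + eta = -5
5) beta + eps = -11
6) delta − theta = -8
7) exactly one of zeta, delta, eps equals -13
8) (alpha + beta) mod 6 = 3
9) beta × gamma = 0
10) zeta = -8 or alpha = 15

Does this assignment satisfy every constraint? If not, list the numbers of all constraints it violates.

Violated: 5.

1) eta + beta = -5 + 0 = -5 — holds.
2) alpha = 15, gamma = 5; 15 > 5 — holds.
3) alpha = 15, not > 17; antecedent false, conditional vacuously true — holds.
4) beta + eta = 0 + (-5) = -5 — holds.
5) beta + eps = 0 + (-13) = -13, not -11 — fails.
6) delta − theta = -9 − (-1) = -8 — holds.
7) zeta=-10, delta=-9, eps=-13; 1 of them equals -13 — holds.
8) alpha + beta = 15; 15 mod 6 = 3 — holds.
9) beta × gamma = 0 × 5 = 0 — holds.
10) zeta = -10 ≠ -8, but alpha = 15 = 15 (second disjunct) — holds.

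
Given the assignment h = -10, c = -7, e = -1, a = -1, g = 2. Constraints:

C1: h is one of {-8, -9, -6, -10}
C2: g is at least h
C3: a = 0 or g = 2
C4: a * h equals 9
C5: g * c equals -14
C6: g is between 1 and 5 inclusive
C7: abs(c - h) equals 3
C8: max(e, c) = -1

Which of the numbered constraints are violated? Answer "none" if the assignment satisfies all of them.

C1: h = -10 is in {-8, -9, -6, -10} — OK.
C2: g = 2, h = -10; 2 ≥ -10 — OK.
C3: a = -1 ≠ 0, but g = 2 = 2 (second disjunct) — OK.
C4: a * h = -1 * (-10) = 10, not 9 — violated.
C5: g * c = 2 * (-7) = -14 — OK.
C6: g = 2 lies in [1, 5] — OK.
C7: abs(-7 - (-10)) = 3 — OK.
C8: max(-1, -7) = -1 — OK.

No — constraint 4 is not satisfied.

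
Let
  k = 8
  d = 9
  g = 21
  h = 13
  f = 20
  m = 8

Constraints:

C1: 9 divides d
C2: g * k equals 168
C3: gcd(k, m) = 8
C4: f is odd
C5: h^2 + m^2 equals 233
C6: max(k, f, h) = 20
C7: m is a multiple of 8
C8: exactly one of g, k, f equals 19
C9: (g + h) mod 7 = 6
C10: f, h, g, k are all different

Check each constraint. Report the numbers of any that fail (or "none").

Constraints 4, 8 are violated.

C1: 9 / 9 = 1, so 9 divides 9  OK
C2: g * k = 21 * 8 = 168  OK
C3: gcd(8, 8) = 8  OK
C4: f = 20 is even  FAIL
C5: h^2 + m^2 = 13^2 + 8^2 = 169 + 64 = 233  OK
C6: max(8, 20, 13) = 20  OK
C7: 8 / 8 = 1, so 8 divides 8  OK
C8: g=21, k=8, f=20; 0 of them equal 19, not exactly one  FAIL
C9: g + h = 34; 34 mod 7 = 6  OK
C10: values 20, 13, 21, 8 are pairwise distinct  OK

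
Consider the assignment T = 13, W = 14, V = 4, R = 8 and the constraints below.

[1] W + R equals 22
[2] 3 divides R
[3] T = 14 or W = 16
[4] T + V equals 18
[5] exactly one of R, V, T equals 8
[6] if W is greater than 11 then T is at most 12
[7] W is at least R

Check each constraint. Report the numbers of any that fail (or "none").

[1] W + R = 14 + 8 = 22 — OK.
[2] 8 = 3*2 + 2, so 3 does not divide 8 — violated.
[3] T = 13 ≠ 14 and W = 14 ≠ 16; both disjuncts false — violated.
[4] T + V = 13 + 4 = 17, not 18 — violated.
[5] R=8, V=4, T=13; 1 of them equals 8 — OK.
[6] W = 14 > 11, so we need T ≤ 12; but T = 13 > 12 — violated.
[7] W = 14, R = 8; 14 ≥ 8 — OK.

No — constraints 2, 3, 4, 6 are not satisfied.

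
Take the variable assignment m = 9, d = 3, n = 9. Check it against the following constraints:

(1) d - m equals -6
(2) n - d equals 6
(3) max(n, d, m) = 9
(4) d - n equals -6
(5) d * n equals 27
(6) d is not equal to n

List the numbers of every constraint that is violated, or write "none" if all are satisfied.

(1) d - m = 3 - 9 = -6 — holds.
(2) n - d = 9 - 3 = 6 — holds.
(3) max(9, 3, 9) = 9 — holds.
(4) d - n = 3 - 9 = -6 — holds.
(5) d * n = 3 * 9 = 27 — holds.
(6) d = 3, n = 9; distinct — holds.

None — every constraint holds.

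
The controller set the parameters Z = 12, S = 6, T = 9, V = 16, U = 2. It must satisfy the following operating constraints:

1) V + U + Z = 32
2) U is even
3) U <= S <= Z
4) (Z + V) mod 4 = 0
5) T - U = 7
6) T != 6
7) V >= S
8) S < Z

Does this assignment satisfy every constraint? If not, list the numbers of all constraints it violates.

1) V + U + Z = 16 + 2 + 12 = 30, not 32 — violated.
2) U = 2 is even — OK.
3) values 2 <= 6 <= 12 — OK.
4) Z + V = 28; 28 mod 4 = 0 — OK.
5) T - U = 9 - 2 = 7 — OK.
6) T = 9, and 9 ≠ 6 — OK.
7) V = 16, S = 6; 16 ≥ 6 — OK.
8) S = 6, Z = 12; 6 < 12 — OK.

Constraint 1 does not hold.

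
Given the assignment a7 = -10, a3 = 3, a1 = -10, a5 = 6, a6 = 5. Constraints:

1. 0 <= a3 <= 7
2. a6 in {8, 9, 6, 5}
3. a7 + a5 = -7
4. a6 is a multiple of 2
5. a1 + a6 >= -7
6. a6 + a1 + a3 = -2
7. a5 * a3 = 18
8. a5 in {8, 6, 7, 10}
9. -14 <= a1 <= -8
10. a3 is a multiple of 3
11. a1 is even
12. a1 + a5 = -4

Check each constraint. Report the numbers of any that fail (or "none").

1. a3 = 3 lies in [0, 7] — OK.
2. a6 = 5 is in {8, 9, 6, 5} — OK.
3. a7 + a5 = -10 + 6 = -4, not -7 — violated.
4. 5 = 2*2 + 1, so 2 does not divide 5 — violated.
5. a1 + a6 = -10 + 5 = -5; -5 ≥ -7 — OK.
6. a6 + a1 + a3 = 5 + (-10) + 3 = -2 — OK.
7. a5 * a3 = 6 * 3 = 18 — OK.
8. a5 = 6 is in {8, 6, 7, 10} — OK.
9. a1 = -10 lies in [-14, -8] — OK.
10. 3 / 3 = 1, so 3 divides 3 — OK.
11. a1 = -10 is even — OK.
12. a1 + a5 = -10 + 6 = -4 — OK.

Constraints 3 and 4 are violated.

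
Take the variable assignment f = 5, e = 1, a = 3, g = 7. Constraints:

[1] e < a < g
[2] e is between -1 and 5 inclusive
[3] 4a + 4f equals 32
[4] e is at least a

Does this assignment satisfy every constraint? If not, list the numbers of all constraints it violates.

Constraint 4 is violated.

[1] values 1 < 3 < 7  holds
[2] e = 1 lies in [-1, 5]  holds
[3] 4a + 4f = 4(3) + 4(5) = 32  holds
[4] e = 1, a = 3; 1 < 3 (want ≥)  fails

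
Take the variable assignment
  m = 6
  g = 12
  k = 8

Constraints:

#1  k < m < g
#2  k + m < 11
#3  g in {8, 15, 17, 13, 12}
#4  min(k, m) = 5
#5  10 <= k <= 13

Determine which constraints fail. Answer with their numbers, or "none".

#1 values 8, 6, 12; k = 8 is not < m = 6  FAIL
#2 k + m = 8 + 6 = 14; 14 ≥ 11, bound 11 not met  FAIL
#3 g = 12 is in {8, 15, 17, 13, 12}  OK
#4 min(8, 6) = 6, not 5  FAIL
#5 k = 8 is outside [10, 13]  FAIL

Constraints 1, 2, 4, and 5 are violated.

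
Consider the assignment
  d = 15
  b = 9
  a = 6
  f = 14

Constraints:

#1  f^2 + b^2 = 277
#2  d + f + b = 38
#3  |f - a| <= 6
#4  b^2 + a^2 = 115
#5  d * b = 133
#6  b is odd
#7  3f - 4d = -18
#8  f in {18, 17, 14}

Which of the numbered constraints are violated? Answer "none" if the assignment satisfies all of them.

Constraints 3, 4, and 5 do not hold.

#1 f^2 + b^2 = 14^2 + 9^2 = 196 + 81 = 277 — satisfied.
#2 d + f + b = 15 + 14 + 9 = 38 — satisfied.
#3 |14 - 6| = 8; 8 > 6, exceeds bound 6 — violated.
#4 b^2 + a^2 = 9^2 + 6^2 = 81 + 36 = 117, not 115 — violated.
#5 d * b = 15 * 9 = 135, not 133 — violated.
#6 b = 9 is odd — satisfied.
#7 3f - 4d = 3(14) - 4(15) = -18 — satisfied.
#8 f = 14 is in {18, 17, 14} — satisfied.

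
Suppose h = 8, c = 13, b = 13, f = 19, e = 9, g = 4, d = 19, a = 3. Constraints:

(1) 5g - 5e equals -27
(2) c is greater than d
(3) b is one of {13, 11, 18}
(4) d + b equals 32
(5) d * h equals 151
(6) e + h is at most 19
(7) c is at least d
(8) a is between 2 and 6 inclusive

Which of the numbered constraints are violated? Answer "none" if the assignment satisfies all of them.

No — constraints 1, 2, 5, 7 are not satisfied.

(1) 5g - 5e = 5(4) - 5(9) = -25, not -27  ✘
(2) c = 13, d = 19; 13 ≤ 19 (want >)  ✘
(3) b = 13 is in {13, 11, 18}  ✔
(4) d + b = 19 + 13 = 32  ✔
(5) d * h = 19 * 8 = 152, not 151  ✘
(6) e + h = 9 + 8 = 17; 17 ≤ 19  ✔
(7) c = 13, d = 19; 13 < 19 (want ≥)  ✘
(8) a = 3 lies in [2, 6]  ✔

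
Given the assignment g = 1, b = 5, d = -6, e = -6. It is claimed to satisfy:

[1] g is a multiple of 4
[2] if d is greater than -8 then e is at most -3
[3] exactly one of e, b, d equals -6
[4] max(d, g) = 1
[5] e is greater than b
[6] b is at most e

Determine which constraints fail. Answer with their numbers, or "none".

Violated: 1, 3, 5, and 6.

[1] 1 = 4*0 + 1, so 4 does not divide 1  ✘
[2] d = -6 > -8, so we need e ≤ -3; e = -6 ≤ -3  ✔
[3] e=-6, b=5, d=-6; 2 of them equal -6, not exactly one  ✘
[4] max(-6, 1) = 1  ✔
[5] e = -6, b = 5; -6 ≤ 5 (want >)  ✘
[6] b = 5, e = -6; 5 > -6 (want ≤)  ✘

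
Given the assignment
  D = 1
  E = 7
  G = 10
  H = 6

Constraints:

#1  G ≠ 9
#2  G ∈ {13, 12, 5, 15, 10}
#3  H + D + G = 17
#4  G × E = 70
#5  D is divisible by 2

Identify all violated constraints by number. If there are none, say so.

#1 G = 10, and 10 ≠ 9 — holds.
#2 G = 10 is in {13, 12, 5, 15, 10} — holds.
#3 H + D + G = 6 + 1 + 10 = 17 — holds.
#4 G × E = 10 × 7 = 70 — holds.
#5 1 = 2×0 + 1, so 2 does not divide 1 — fails.

The assignment fails constraint 5.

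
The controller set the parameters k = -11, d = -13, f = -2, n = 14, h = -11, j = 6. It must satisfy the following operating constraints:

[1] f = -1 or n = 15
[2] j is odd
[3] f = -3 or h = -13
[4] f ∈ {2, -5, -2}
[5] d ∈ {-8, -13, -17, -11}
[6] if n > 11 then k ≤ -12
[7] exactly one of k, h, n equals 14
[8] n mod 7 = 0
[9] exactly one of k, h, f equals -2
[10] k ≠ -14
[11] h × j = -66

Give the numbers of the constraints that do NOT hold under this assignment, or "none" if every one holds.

[1] f = -2 ≠ -1 and n = 14 ≠ 15; both disjuncts false — violated.
[2] j = 6 is even — violated.
[3] f = -2 ≠ -3 and h = -11 ≠ -13; both disjuncts false — violated.
[4] f = -2 is in {2, -5, -2} — satisfied.
[5] d = -13 is in {-8, -13, -17, -11} — satisfied.
[6] n = 14 > 11, so we need k ≤ -12; but k = -11 > -12 — violated.
[7] k=-11, h=-11, n=14; 1 of them equals 14 — satisfied.
[8] 14 mod 7 = 0 — satisfied.
[9] k=-11, h=-11, f=-2; 1 of them equals -2 — satisfied.
[10] k = -11, and -11 ≠ -14 — satisfied.
[11] h × j = -11 × 6 = -66 — satisfied.

No — constraints 1, 2, 3, 6 are not satisfied.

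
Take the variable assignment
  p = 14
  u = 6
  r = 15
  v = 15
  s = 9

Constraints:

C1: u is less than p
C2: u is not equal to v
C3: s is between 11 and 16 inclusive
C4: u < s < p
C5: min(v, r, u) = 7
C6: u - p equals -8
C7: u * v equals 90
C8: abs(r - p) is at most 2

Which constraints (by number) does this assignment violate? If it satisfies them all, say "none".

C1: u = 6, p = 14; 6 < 14 — holds.
C2: u = 6, v = 15; distinct — holds.
C3: s = 9 is outside [11, 16] — fails.
C4: values 6 < 9 < 14 — holds.
C5: min(15, 15, 6) = 6, not 7 — fails.
C6: u - p = 6 - 14 = -8 — holds.
C7: u * v = 6 * 15 = 90 — holds.
C8: abs(15 - 14) = 1; 1 ≤ 2 — holds.

The assignment fails constraints 3 and 5.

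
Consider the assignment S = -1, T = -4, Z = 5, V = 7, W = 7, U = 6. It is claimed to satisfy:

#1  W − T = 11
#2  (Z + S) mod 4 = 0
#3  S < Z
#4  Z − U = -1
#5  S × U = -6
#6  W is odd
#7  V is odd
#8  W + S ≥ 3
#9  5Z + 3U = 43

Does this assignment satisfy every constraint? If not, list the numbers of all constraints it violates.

The assignment satisfies every constraint.

#1 W − T = 7 − (-4) = 11  holds
#2 Z + S = 4; 4 mod 4 = 0  holds
#3 S = -1, Z = 5; -1 < 5  holds
#4 Z − U = 5 − 6 = -1  holds
#5 S × U = -1 × 6 = -6  holds
#6 W = 7 is odd  holds
#7 V = 7 is odd  holds
#8 W + S = 7 + (-1) = 6; 6 ≥ 3  holds
#9 5Z + 3U = 5(5) + 3(6) = 43  holds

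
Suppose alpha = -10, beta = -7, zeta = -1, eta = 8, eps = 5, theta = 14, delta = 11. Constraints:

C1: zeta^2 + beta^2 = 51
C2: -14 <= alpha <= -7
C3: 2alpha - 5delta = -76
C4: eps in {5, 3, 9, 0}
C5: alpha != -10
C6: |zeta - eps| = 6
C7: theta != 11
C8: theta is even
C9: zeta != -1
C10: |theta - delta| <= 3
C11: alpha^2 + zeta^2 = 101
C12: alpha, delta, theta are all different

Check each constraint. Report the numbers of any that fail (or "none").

The assignment fails constraints 1, 3, 5, 9.

C1: zeta^2 + beta^2 = (-1)^2 + (-7)^2 = 1 + 49 = 50, not 51 — fails.
C2: alpha = -10 lies in [-14, -7] — holds.
C3: 2alpha - 5delta = 2(-10) - 5(11) = -75, not -76 — fails.
C4: eps = 5 is in {5, 3, 9, 0} — holds.
C5: alpha = -10, but -10 is required to differ — fails.
C6: |-1 - 5| = 6 — holds.
C7: theta = 14, and 14 ≠ 11 — holds.
C8: theta = 14 is even — holds.
C9: zeta = -1, but -1 is required to differ — fails.
C10: |14 - 11| = 3; 3 ≤ 3 — holds.
C11: alpha^2 + zeta^2 = (-10)^2 + (-1)^2 = 100 + 1 = 101 — holds.
C12: values -10, 11, 14 are pairwise distinct — holds.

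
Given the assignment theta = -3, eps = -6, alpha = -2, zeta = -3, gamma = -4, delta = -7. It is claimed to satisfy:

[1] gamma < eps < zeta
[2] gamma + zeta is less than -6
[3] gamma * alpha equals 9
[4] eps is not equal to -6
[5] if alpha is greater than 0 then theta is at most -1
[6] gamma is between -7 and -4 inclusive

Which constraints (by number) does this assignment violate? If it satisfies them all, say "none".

Constraints 1, 3, 4 do not hold.

[1] values -4, -6, -3; gamma = -4 is not < eps = -6 — violated.
[2] gamma + zeta = -4 + (-3) = -7; -7 < -6 — OK.
[3] gamma * alpha = -4 * (-2) = 8, not 9 — violated.
[4] eps = -6, but -6 is required to differ — violated.
[5] alpha = -2, not > 0; antecedent false, conditional vacuously true — OK.
[6] gamma = -4 lies in [-7, -4] — OK.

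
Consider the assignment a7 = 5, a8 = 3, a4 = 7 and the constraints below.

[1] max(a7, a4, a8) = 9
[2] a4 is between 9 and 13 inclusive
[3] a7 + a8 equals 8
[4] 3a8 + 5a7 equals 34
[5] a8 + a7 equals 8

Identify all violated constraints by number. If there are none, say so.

No — constraints 1, 2 are not satisfied.

[1] max(5, 7, 3) = 7, not 9  ✘
[2] a4 = 7 is outside [9, 13]  ✘
[3] a7 + a8 = 5 + 3 = 8  ✔
[4] 3a8 + 5a7 = 3(3) + 5(5) = 34  ✔
[5] a8 + a7 = 3 + 5 = 8  ✔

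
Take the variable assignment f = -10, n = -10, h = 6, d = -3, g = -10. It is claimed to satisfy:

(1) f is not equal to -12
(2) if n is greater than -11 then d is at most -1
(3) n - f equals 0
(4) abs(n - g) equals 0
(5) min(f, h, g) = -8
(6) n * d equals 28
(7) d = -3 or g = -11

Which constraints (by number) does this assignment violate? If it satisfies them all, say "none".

(1) f = -10, and -10 ≠ -12  holds
(2) n = -10 > -11, so we need d ≤ -1; d = -3 ≤ -1  holds
(3) n - f = -10 - (-10) = 0  holds
(4) abs(-10 - (-10)) = 0  holds
(5) min(-10, 6, -10) = -10, not -8  fails
(6) n * d = -10 * (-3) = 30, not 28  fails
(7) d = -3 = -3 (first disjunct)  holds

The assignment fails constraints 5 and 6.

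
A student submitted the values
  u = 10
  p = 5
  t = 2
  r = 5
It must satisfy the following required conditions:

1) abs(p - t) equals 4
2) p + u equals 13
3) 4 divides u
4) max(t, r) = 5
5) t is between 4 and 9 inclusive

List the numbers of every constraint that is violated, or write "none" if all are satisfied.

1) abs(5 - 2) = 3, not 4  no
2) p + u = 5 + 10 = 15, not 13  no
3) 10 = 4*2 + 2, so 4 does not divide 10  no
4) max(2, 5) = 5  yes
5) t = 2 is outside [4, 9]  no

No — constraints 1, 2, 3, and 5 are not satisfied.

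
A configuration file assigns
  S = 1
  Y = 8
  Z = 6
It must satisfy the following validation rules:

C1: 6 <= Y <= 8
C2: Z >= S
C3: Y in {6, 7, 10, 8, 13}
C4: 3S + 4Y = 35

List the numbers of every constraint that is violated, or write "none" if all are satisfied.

The assignment satisfies every constraint.

C1: Y = 8 lies in [6, 8] — holds.
C2: Z = 6, S = 1; 6 ≥ 1 — holds.
C3: Y = 8 is in {6, 7, 10, 8, 13} — holds.
C4: 3S + 4Y = 3(1) + 4(8) = 35 — holds.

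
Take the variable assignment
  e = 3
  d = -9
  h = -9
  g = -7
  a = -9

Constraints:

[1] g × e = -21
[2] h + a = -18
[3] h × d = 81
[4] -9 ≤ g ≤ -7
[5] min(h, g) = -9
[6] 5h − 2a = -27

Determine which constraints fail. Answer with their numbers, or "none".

[1] g × e = -7 × 3 = -21  yes
[2] h + a = -9 + (-9) = -18  yes
[3] h × d = -9 × (-9) = 81  yes
[4] g = -7 lies in [-9, -7]  yes
[5] min(-9, -7) = -9  yes
[6] 5h − 2a = 5(-9) − 2(-9) = -27  yes

None — every constraint holds.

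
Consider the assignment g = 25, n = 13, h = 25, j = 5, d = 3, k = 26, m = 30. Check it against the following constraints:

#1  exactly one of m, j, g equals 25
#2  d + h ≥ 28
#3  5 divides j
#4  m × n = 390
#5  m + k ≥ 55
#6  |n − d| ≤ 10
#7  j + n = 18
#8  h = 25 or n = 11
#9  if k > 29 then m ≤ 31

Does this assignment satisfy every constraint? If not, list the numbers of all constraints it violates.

#1 m=30, j=5, g=25; 1 of them equals 25  true
#2 d + h = 3 + 25 = 28; 28 ≥ 28  true
#3 5 / 5 = 1, so 5 divides 5  true
#4 m × n = 30 × 13 = 390  true
#5 m + k = 30 + 26 = 56; 56 ≥ 55  true
#6 |13 − 3| = 10; 10 ≤ 10  true
#7 j + n = 5 + 13 = 18  true
#8 h = 25 = 25 (first disjunct)  true
#9 k = 26, not > 29; antecedent false, conditional vacuously true  true

Yes — all constraints hold.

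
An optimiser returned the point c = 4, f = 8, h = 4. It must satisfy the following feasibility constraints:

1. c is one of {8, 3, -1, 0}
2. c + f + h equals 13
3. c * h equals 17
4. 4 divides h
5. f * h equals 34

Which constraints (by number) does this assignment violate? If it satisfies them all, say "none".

1. c = 4 is not in {8, 3, -1, 0} — does not hold.
2. c + f + h = 4 + 8 + 4 = 16, not 13 — does not hold.
3. c * h = 4 * 4 = 16, not 17 — does not hold.
4. 4 / 4 = 1, so 4 divides 4 — holds.
5. f * h = 8 * 4 = 32, not 34 — does not hold.

No — constraints 1, 2, 3, 5 are not satisfied.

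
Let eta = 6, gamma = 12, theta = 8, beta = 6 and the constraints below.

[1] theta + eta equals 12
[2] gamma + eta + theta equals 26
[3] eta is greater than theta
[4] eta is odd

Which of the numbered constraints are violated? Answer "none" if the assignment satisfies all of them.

[1] theta + eta = 8 + 6 = 14, not 12 — violated.
[2] gamma + eta + theta = 12 + 6 + 8 = 26 — OK.
[3] eta = 6, theta = 8; 6 ≤ 8 (want >) — violated.
[4] eta = 6 is even — violated.

No — constraints 1, 3, and 4 are not satisfied.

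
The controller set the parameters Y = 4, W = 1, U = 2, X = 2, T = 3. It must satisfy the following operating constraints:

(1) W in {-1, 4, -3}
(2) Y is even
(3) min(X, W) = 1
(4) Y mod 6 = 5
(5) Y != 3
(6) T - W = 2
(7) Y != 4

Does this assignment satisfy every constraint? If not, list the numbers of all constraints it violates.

(1) W = 1 is not in {-1, 4, -3} — violated.
(2) Y = 4 is even — OK.
(3) min(2, 1) = 1 — OK.
(4) 4 mod 6 = 4, not 5 — violated.
(5) Y = 4, and 4 ≠ 3 — OK.
(6) T - W = 3 - 1 = 2 — OK.
(7) Y = 4, but 4 is required to differ — violated.

Constraints 1, 4, 7 do not hold.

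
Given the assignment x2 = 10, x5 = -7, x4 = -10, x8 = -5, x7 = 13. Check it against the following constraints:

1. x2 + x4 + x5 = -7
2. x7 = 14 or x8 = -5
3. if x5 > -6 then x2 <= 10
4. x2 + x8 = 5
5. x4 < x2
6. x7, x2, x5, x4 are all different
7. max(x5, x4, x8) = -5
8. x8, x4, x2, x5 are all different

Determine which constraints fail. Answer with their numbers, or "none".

All constraints are satisfied.

1. x2 + x4 + x5 = 10 + (-10) + (-7) = -7 — satisfied.
2. x7 = 13 ≠ 14, but x8 = -5 = -5 (second disjunct) — satisfied.
3. x5 = -7, not > -6; antecedent false, conditional vacuously true — satisfied.
4. x2 + x8 = 10 + (-5) = 5 — satisfied.
5. x4 = -10, x2 = 10; -10 < 10 — satisfied.
6. values 13, 10, -7, -10 are pairwise distinct — satisfied.
7. max(-7, -10, -5) = -5 — satisfied.
8. values -5, -10, 10, -7 are pairwise distinct — satisfied.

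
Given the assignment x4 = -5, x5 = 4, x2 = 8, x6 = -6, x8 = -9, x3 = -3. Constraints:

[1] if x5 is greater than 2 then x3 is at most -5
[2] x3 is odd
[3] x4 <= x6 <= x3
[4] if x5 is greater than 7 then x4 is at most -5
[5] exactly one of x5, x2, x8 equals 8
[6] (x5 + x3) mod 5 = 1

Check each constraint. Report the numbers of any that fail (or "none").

[1] x5 = 4 > 2, so we need x3 ≤ -5; but x3 = -3 > -5  FAIL
[2] x3 = -3 is odd  OK
[3] values -5, -6, -3; x4 = -5 is not <= x6 = -6  FAIL
[4] x5 = 4, not > 7; antecedent false, conditional vacuously true  OK
[5] x5=4, x2=8, x8=-9; 1 of them equals 8  OK
[6] x5 + x3 = 1; 1 mod 5 = 1  OK

Constraints 1, 3 are violated.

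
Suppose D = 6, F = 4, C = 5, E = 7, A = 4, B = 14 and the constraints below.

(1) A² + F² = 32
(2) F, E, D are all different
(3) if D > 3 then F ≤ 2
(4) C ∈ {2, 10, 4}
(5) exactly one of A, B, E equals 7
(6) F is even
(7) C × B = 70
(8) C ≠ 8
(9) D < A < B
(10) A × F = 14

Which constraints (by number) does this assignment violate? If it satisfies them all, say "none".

Constraints 3, 4, 9, and 10 do not hold.

(1) A² + F² = 4² + 4² = 16 + 16 = 32 — satisfied.
(2) values 4, 7, 6 are pairwise distinct — satisfied.
(3) D = 6 > 3, so we need F ≤ 2; but F = 4 > 2 — violated.
(4) C = 5 is not in {2, 10, 4} — violated.
(5) A=4, B=14, E=7; 1 of them equals 7 — satisfied.
(6) F = 4 is even — satisfied.
(7) C × B = 5 × 14 = 70 — satisfied.
(8) C = 5, and 5 ≠ 8 — satisfied.
(9) values 6, 4, 14; D = 6 is not < A = 4 — violated.
(10) A × F = 4 × 4 = 16, not 14 — violated.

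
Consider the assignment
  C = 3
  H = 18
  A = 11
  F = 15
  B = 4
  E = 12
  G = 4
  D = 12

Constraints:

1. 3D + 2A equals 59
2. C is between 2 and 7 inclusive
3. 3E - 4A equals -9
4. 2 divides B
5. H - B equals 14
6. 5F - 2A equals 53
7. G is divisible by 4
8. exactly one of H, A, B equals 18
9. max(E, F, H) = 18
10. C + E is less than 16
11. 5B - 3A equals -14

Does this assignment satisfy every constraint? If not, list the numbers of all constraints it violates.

1. 3D + 2A = 3(12) + 2(11) = 58, not 59  false
2. C = 3 lies in [2, 7]  true
3. 3E - 4A = 3(12) - 4(11) = -8, not -9  false
4. 4 / 2 = 2, so 2 divides 4  true
5. H - B = 18 - 4 = 14  true
6. 5F - 2A = 5(15) - 2(11) = 53  true
7. 4 / 4 = 1, so 4 divides 4  true
8. H=18, A=11, B=4; 1 of them equals 18  true
9. max(12, 15, 18) = 18  true
10. C + E = 3 + 12 = 15; 15 < 16  true
11. 5B - 3A = 5(4) - 3(11) = -13, not -14  false

Violated: 1, 3, and 11.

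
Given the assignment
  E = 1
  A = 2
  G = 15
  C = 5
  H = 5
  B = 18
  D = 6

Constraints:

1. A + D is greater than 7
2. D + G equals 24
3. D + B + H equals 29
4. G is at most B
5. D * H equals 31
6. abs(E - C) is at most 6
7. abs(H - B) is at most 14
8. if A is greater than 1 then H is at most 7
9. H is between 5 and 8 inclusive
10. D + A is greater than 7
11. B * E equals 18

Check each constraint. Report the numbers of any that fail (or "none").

1. A + D = 2 + 6 = 8; 8 > 7 — satisfied.
2. D + G = 6 + 15 = 21, not 24 — violated.
3. D + B + H = 6 + 18 + 5 = 29 — satisfied.
4. G = 15, B = 18; 15 ≤ 18 — satisfied.
5. D * H = 6 * 5 = 30, not 31 — violated.
6. abs(1 - 5) = 4; 4 ≤ 6 — satisfied.
7. abs(5 - 18) = 13; 13 ≤ 14 — satisfied.
8. A = 2 > 1, so we need H ≤ 7; H = 5 ≤ 7 — satisfied.
9. H = 5 lies in [5, 8] — satisfied.
10. D + A = 6 + 2 = 8; 8 > 7 — satisfied.
11. B * E = 18 * 1 = 18 — satisfied.

Violated: 2 and 5.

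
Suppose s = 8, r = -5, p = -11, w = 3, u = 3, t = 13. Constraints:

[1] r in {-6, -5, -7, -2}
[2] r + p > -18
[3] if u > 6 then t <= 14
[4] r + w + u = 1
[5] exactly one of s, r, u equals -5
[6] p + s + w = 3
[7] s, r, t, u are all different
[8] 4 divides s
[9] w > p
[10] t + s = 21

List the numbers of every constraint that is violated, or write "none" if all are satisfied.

[1] r = -5 is in {-6, -5, -7, -2}  true
[2] r + p = -5 + (-11) = -16; -16 > -18  true
[3] u = 3, not > 6; antecedent false, conditional vacuously true  true
[4] r + w + u = -5 + 3 + 3 = 1  true
[5] s=8, r=-5, u=3; 1 of them equals -5  true
[6] p + s + w = -11 + 8 + 3 = 0, not 3  false
[7] values 8, -5, 13, 3 are pairwise distinct  true
[8] 8 / 4 = 2, so 4 divides 8  true
[9] w = 3, p = -11; 3 > -11  true
[10] t + s = 13 + 8 = 21  true

Violated: 6.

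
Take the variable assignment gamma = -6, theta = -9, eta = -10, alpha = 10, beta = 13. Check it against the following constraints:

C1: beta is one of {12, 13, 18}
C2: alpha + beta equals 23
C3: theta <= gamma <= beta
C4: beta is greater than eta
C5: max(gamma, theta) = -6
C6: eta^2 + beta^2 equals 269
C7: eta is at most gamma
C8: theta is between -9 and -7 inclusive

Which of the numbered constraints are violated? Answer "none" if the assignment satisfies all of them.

C1: beta = 13 is in {12, 13, 18} — OK.
C2: alpha + beta = 10 + 13 = 23 — OK.
C3: values -9 <= -6 <= 13 — OK.
C4: beta = 13, eta = -10; 13 > -10 — OK.
C5: max(-6, -9) = -6 — OK.
C6: eta^2 + beta^2 = (-10)^2 + 13^2 = 100 + 169 = 269 — OK.
C7: eta = -10, gamma = -6; -10 ≤ -6 — OK.
C8: theta = -9 lies in [-9, -7] — OK.

Yes — all constraints hold.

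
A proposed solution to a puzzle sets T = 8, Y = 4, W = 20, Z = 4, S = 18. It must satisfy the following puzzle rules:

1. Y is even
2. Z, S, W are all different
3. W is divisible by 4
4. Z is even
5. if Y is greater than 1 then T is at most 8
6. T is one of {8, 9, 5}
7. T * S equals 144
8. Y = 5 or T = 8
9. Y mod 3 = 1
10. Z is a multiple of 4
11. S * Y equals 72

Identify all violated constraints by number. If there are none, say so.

1. Y = 4 is even — holds.
2. values 4, 18, 20 are pairwise distinct — holds.
3. 20 / 4 = 5, so 4 divides 20 — holds.
4. Z = 4 is even — holds.
5. Y = 4 > 1, so we need T ≤ 8; T = 8 ≤ 8 — holds.
6. T = 8 is in {8, 9, 5} — holds.
7. T * S = 8 * 18 = 144 — holds.
8. Y = 4 ≠ 5, but T = 8 = 8 (second disjunct) — holds.
9. 4 mod 3 = 1 — holds.
10. 4 / 4 = 1, so 4 divides 4 — holds.
11. S * Y = 18 * 4 = 72 — holds.

Yes — all constraints hold.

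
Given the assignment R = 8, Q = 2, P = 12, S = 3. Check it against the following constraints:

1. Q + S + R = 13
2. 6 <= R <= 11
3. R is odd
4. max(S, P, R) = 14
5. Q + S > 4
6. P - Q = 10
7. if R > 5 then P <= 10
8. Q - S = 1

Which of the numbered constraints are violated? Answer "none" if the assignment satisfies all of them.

No — constraints 3, 4, 7, and 8 are not satisfied.

1. Q + S + R = 2 + 3 + 8 = 13 — holds.
2. R = 8 lies in [6, 11] — holds.
3. R = 8 is even — fails.
4. max(3, 12, 8) = 12, not 14 — fails.
5. Q + S = 2 + 3 = 5; 5 > 4 — holds.
6. P - Q = 12 - 2 = 10 — holds.
7. R = 8 > 5, so we need P ≤ 10; but P = 12 > 10 — fails.
8. Q - S = 2 - 3 = -1, not 1 — fails.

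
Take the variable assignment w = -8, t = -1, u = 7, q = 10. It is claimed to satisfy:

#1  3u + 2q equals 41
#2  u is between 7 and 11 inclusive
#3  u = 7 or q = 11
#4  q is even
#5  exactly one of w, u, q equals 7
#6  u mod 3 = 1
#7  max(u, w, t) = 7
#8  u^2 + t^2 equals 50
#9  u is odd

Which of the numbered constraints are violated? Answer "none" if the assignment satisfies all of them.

#1 3u + 2q = 3(7) + 2(10) = 41 — holds.
#2 u = 7 lies in [7, 11] — holds.
#3 u = 7 = 7 (first disjunct) — holds.
#4 q = 10 is even — holds.
#5 w=-8, u=7, q=10; 1 of them equals 7 — holds.
#6 7 mod 3 = 1 — holds.
#7 max(7, -8, -1) = 7 — holds.
#8 u^2 + t^2 = 7^2 + (-1)^2 = 49 + 1 = 50 — holds.
#9 u = 7 is odd — holds.

None — every constraint holds.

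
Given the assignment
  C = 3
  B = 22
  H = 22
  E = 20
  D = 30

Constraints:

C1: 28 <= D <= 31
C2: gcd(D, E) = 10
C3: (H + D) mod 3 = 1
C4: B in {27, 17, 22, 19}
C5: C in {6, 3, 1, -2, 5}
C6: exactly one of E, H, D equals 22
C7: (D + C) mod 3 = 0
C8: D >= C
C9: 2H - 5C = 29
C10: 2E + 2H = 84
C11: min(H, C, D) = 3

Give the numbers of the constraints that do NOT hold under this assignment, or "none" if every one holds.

The assignment satisfies every constraint.

C1: D = 30 lies in [28, 31] — OK.
C2: gcd(30, 20) = 10 — OK.
C3: H + D = 52; 52 mod 3 = 1 — OK.
C4: B = 22 is in {27, 17, 22, 19} — OK.
C5: C = 3 is in {6, 3, 1, -2, 5} — OK.
C6: E=20, H=22, D=30; 1 of them equals 22 — OK.
C7: D + C = 33; 33 mod 3 = 0 — OK.
C8: D = 30, C = 3; 30 ≥ 3 — OK.
C9: 2H - 5C = 2(22) - 5(3) = 29 — OK.
C10: 2E + 2H = 2(20) + 2(22) = 84 — OK.
C11: min(22, 3, 30) = 3 — OK.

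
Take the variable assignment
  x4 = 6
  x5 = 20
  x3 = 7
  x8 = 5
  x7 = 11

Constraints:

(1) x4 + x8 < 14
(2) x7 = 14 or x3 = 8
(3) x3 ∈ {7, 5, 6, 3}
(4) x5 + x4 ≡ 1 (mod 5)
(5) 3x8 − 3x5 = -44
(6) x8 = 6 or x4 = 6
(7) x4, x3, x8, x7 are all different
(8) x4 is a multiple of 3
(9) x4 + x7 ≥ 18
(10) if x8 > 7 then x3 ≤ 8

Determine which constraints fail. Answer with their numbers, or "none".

(1) x4 + x8 = 6 + 5 = 11; 11 < 14 — holds.
(2) x7 = 11 ≠ 14 and x3 = 7 ≠ 8; both disjuncts false — does not hold.
(3) x3 = 7 is in {7, 5, 6, 3} — holds.
(4) x5 + x4 = 26; 26 mod 5 = 1 — holds.
(5) 3x8 − 3x5 = 3(5) − 3(20) = -45, not -44 — does not hold.
(6) x8 = 5 ≠ 6, but x4 = 6 = 6 (second disjunct) — holds.
(7) values 6, 7, 5, 11 are pairwise distinct — holds.
(8) 6 / 3 = 2, so 3 divides 6 — holds.
(9) x4 + x7 = 6 + 11 = 17; 17 < 18, bound 18 not met — does not hold.
(10) x8 = 5, not > 7; antecedent false, conditional vacuously true — holds.

Constraints 2, 5, 9 are violated.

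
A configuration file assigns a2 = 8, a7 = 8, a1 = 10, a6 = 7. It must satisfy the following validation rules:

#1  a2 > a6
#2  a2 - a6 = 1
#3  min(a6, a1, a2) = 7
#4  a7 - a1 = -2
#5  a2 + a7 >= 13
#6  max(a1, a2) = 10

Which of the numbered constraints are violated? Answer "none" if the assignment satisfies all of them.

None — every constraint holds.

#1 a2 = 8, a6 = 7; 8 > 7 — satisfied.
#2 a2 - a6 = 8 - 7 = 1 — satisfied.
#3 min(7, 10, 8) = 7 — satisfied.
#4 a7 - a1 = 8 - 10 = -2 — satisfied.
#5 a2 + a7 = 8 + 8 = 16; 16 ≥ 13 — satisfied.
#6 max(10, 8) = 10 — satisfied.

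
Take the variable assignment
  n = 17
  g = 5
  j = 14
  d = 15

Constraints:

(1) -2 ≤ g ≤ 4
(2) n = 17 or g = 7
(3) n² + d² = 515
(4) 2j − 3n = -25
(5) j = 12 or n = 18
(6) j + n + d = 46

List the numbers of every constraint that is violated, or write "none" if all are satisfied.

(1) g = 5 is outside [-2, 4]  false
(2) n = 17 = 17 (first disjunct)  true
(3) n² + d² = 17² + 15² = 289 + 225 = 514, not 515  false
(4) 2j − 3n = 2(14) − 3(17) = -23, not -25  false
(5) j = 14 ≠ 12 and n = 17 ≠ 18; both disjuncts false  false
(6) j + n + d = 14 + 17 + 15 = 46  true

No — constraints 1, 3, 4, and 5 are not satisfied.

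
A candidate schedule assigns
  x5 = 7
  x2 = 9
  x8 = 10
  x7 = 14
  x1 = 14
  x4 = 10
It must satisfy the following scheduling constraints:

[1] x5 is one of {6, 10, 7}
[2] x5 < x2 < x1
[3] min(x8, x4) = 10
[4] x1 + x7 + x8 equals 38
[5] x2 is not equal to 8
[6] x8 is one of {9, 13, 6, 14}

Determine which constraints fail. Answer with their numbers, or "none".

[1] x5 = 7 is in {6, 10, 7}  yes
[2] values 7 < 9 < 14  yes
[3] min(10, 10) = 10  yes
[4] x1 + x7 + x8 = 14 + 14 + 10 = 38  yes
[5] x2 = 9, and 9 ≠ 8  yes
[6] x8 = 10 is not in {9, 13, 6, 14}  no

No — constraint 6 is not satisfied.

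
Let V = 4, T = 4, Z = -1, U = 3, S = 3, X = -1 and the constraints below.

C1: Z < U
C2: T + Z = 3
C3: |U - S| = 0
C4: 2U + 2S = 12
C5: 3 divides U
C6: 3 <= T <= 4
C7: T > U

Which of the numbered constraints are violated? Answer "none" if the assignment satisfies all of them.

C1: Z = -1, U = 3; -1 < 3  OK
C2: T + Z = 4 + (-1) = 3  OK
C3: |3 - 3| = 0  OK
C4: 2U + 2S = 2(3) + 2(3) = 12  OK
C5: 3 / 3 = 1, so 3 divides 3  OK
C6: T = 4 lies in [3, 4]  OK
C7: T = 4, U = 3; 4 > 3  OK

Yes — all constraints hold.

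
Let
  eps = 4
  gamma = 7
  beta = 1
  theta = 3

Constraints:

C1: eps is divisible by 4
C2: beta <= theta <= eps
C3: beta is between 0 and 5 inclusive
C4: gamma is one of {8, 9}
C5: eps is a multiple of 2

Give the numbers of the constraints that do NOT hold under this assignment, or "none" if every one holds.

Constraint 4 does not hold.

C1: 4 / 4 = 1, so 4 divides 4 — satisfied.
C2: values 1 <= 3 <= 4 — satisfied.
C3: beta = 1 lies in [0, 5] — satisfied.
C4: gamma = 7 is not in {8, 9} — violated.
C5: 4 / 2 = 2, so 2 divides 4 — satisfied.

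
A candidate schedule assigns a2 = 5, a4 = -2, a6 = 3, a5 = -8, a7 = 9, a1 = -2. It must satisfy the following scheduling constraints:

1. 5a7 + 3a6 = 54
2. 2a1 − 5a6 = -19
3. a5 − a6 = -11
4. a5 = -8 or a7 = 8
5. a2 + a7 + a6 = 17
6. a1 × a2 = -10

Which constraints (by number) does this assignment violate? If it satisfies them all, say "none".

All constraints are satisfied.

1. 5a7 + 3a6 = 5(9) + 3(3) = 54  true
2. 2a1 − 5a6 = 2(-2) − 5(3) = -19  true
3. a5 − a6 = -8 − 3 = -11  true
4. a5 = -8 = -8 (first disjunct)  true
5. a2 + a7 + a6 = 5 + 9 + 3 = 17  true
6. a1 × a2 = -2 × 5 = -10  true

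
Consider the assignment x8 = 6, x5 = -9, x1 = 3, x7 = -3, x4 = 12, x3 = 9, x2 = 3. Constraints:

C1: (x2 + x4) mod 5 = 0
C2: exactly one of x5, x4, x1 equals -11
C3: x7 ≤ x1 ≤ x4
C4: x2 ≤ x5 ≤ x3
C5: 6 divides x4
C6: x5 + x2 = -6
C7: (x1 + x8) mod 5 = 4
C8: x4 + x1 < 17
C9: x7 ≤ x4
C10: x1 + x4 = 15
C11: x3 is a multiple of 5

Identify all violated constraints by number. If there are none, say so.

C1: x2 + x4 = 15; 15 mod 5 = 0 — holds.
C2: x5=-9, x4=12, x1=3; 0 of them equal -11, not exactly one — fails.
C3: values -3 ≤ 3 ≤ 12 — holds.
C4: values 3, -9, 9; x2 = 3 is not ≤ x5 = -9 — fails.
C5: 12 / 6 = 2, so 6 divides 12 — holds.
C6: x5 + x2 = -9 + 3 = -6 — holds.
C7: x1 + x8 = 9; 9 mod 5 = 4 — holds.
C8: x4 + x1 = 12 + 3 = 15; 15 < 17 — holds.
C9: x7 = -3, x4 = 12; -3 ≤ 12 — holds.
C10: x1 + x4 = 3 + 12 = 15 — holds.
C11: 9 = 5×1 + 4, so 5 does not divide 9 — fails.

The assignment fails constraints 2, 4, and 11.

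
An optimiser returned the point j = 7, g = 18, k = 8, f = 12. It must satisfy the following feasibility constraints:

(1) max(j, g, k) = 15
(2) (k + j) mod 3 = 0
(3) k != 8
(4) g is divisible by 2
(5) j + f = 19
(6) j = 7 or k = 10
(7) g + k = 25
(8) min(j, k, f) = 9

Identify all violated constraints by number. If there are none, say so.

(1) max(7, 18, 8) = 18, not 15 — violated.
(2) k + j = 15; 15 mod 3 = 0 — OK.
(3) k = 8, but 8 is required to differ — violated.
(4) 18 / 2 = 9, so 2 divides 18 — OK.
(5) j + f = 7 + 12 = 19 — OK.
(6) j = 7 = 7 (first disjunct) — OK.
(7) g + k = 18 + 8 = 26, not 25 — violated.
(8) min(7, 8, 12) = 7, not 9 — violated.

Constraints 1, 3, 7, 8 do not hold.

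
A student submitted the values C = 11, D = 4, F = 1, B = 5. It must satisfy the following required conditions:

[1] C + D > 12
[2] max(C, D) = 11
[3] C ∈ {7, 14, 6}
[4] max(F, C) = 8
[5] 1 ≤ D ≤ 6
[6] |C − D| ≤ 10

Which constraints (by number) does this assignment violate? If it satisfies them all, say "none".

Violated: 3 and 4.

[1] C + D = 11 + 4 = 15; 15 > 12  yes
[2] max(11, 4) = 11  yes
[3] C = 11 is not in {7, 14, 6}  no
[4] max(1, 11) = 11, not 8  no
[5] D = 4 lies in [1, 6]  yes
[6] |11 − 4| = 7; 7 ≤ 10  yes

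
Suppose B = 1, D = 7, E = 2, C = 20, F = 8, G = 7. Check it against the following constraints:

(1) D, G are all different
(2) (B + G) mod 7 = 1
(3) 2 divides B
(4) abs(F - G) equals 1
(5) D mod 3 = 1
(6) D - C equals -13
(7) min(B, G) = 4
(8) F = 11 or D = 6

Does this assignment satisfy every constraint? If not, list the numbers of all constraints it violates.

(1) D = G = 7, not all different  ✗
(2) B + G = 8; 8 mod 7 = 1  ✓
(3) 1 = 2*0 + 1, so 2 does not divide 1  ✗
(4) abs(8 - 7) = 1  ✓
(5) 7 mod 3 = 1  ✓
(6) D - C = 7 - 20 = -13  ✓
(7) min(1, 7) = 1, not 4  ✗
(8) F = 8 ≠ 11 and D = 7 ≠ 6; both disjuncts false  ✗

Constraints 1, 3, 7, and 8 are violated.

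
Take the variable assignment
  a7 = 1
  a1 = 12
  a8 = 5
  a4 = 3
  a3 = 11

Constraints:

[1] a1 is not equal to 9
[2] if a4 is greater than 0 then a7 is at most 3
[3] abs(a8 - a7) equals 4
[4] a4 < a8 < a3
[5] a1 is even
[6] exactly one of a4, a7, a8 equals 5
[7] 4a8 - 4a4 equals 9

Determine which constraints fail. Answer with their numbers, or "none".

[1] a1 = 12, and 12 ≠ 9 — OK.
[2] a4 = 3 > 0, so we need a7 ≤ 3; a7 = 1 ≤ 3 — OK.
[3] abs(5 - 1) = 4 — OK.
[4] values 3 < 5 < 11 — OK.
[5] a1 = 12 is even — OK.
[6] a4=3, a7=1, a8=5; 1 of them equals 5 — OK.
[7] 4a8 - 4a4 = 4(5) - 4(3) = 8, not 9 — violated.

No — constraint 7 is not satisfied.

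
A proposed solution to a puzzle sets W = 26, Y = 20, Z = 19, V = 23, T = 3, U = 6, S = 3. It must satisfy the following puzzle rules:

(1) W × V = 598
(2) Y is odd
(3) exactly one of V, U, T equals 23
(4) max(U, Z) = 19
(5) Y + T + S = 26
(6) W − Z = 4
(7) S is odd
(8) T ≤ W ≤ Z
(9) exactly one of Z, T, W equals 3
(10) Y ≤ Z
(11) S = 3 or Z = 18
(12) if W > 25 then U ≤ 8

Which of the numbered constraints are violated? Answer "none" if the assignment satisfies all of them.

(1) W × V = 26 × 23 = 598  ✔
(2) Y = 20 is even  ✘
(3) V=23, U=6, T=3; 1 of them equals 23  ✔
(4) max(6, 19) = 19  ✔
(5) Y + T + S = 20 + 3 + 3 = 26  ✔
(6) W − Z = 26 − 19 = 7, not 4  ✘
(7) S = 3 is odd  ✔
(8) values 3, 26, 19; W = 26 is not ≤ Z = 19  ✘
(9) Z=19, T=3, W=26; 1 of them equals 3  ✔
(10) Y = 20, Z = 19; 20 > 19 (want ≤)  ✘
(11) S = 3 = 3 (first disjunct)  ✔
(12) W = 26 > 25, so we need U ≤ 8; U = 6 ≤ 8  ✔

Constraints 2, 6, 8, and 10 are violated.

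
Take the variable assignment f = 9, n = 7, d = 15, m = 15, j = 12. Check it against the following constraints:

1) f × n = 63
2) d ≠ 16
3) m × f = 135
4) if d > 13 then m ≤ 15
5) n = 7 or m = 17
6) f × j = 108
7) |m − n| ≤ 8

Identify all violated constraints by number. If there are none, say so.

No violations.

1) f × n = 9 × 7 = 63  holds
2) d = 15, and 15 ≠ 16  holds
3) m × f = 15 × 9 = 135  holds
4) d = 15 > 13, so we need m ≤ 15; m = 15 ≤ 15  holds
5) n = 7 = 7 (first disjunct)  holds
6) f × j = 9 × 12 = 108  holds
7) |15 − 7| = 8; 8 ≤ 8  holds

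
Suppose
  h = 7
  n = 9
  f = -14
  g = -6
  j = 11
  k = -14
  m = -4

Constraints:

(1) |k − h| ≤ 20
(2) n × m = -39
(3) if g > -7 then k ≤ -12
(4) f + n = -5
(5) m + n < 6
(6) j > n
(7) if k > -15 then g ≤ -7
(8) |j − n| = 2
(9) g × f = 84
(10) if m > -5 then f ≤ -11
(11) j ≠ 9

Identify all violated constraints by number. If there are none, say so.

Constraints 1, 2, 7 do not hold.

(1) |-14 − 7| = 21; 21 > 20, exceeds bound 20 — violated.
(2) n × m = 9 × (-4) = -36, not -39 — violated.
(3) g = -6 > -7, so we need k ≤ -12; k = -14 ≤ -12 — satisfied.
(4) f + n = -14 + 9 = -5 — satisfied.
(5) m + n = -4 + 9 = 5; 5 < 6 — satisfied.
(6) j = 11, n = 9; 11 > 9 — satisfied.
(7) k = -14 > -15, so we need g ≤ -7; but g = -6 > -7 — violated.
(8) |11 − 9| = 2 — satisfied.
(9) g × f = -6 × (-14) = 84 — satisfied.
(10) m = -4 > -5, so we need f ≤ -11; f = -14 ≤ -11 — satisfied.
(11) j = 11, and 11 ≠ 9 — satisfied.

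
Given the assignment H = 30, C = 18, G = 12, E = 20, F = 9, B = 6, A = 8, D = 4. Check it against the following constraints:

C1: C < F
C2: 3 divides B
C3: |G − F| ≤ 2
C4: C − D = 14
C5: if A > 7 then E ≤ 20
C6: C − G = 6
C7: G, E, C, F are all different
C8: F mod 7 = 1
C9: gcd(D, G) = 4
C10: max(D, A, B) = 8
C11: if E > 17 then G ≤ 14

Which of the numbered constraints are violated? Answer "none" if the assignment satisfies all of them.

C1: C = 18, F = 9; 18 ≥ 9 (want <)  ✗
C2: 6 / 3 = 2, so 3 divides 6  ✓
C3: |12 − 9| = 3; 3 > 2, exceeds bound 2  ✗
C4: C − D = 18 − 4 = 14  ✓
C5: A = 8 > 7, so we need E ≤ 20; E = 20 ≤ 20  ✓
C6: C − G = 18 − 12 = 6  ✓
C7: values 12, 20, 18, 9 are pairwise distinct  ✓
C8: 9 mod 7 = 2, not 1  ✗
C9: gcd(4, 12) = 4  ✓
C10: max(4, 8, 6) = 8  ✓
C11: E = 20 > 17, so we need G ≤ 14; G = 12 ≤ 14  ✓

Constraints 1, 3, and 8 are violated.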